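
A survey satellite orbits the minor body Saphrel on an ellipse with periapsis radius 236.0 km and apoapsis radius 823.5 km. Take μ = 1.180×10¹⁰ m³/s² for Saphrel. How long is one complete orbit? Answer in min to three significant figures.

Semi-major axis a = (r_p + r_a)/2 = (236.00 + 823.50)/2 = 529.75 km = 5.298×10⁵ m.
By Kepler's third law T = 2π√(a³/μ) = 2π × 3.549×10³ = 2.230×10⁴ s.
= 371.7 min.

T ≈ 372 min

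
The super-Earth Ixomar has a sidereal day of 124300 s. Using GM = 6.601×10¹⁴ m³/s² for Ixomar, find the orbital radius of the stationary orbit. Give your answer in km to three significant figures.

r_sync ≈ 63700 km

A synchronous orbit has period T, so by Kepler's third law a = (μT²/4π²)^(1/3).
μT²/4π² = 6.601×10¹⁴ × (1.243×10⁵)² / 39.48 = 2.583×10²³ m³.
a = 6.369×10⁷ m = 63689 km.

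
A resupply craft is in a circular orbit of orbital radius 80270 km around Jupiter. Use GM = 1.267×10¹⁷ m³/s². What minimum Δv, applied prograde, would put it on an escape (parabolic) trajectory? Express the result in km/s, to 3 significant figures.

r = 80270 km = 8.027×10⁷ m.
Circular speed v_c = √(μ/r) = 39730 m/s.
Escape speed v_esc = √(2μ/r) = √2 × v_c = 56190 m/s.
Δv = v_esc − v_c = 16460 m/s = 16.46 km/s.

Δv ≈ 16.5 km/s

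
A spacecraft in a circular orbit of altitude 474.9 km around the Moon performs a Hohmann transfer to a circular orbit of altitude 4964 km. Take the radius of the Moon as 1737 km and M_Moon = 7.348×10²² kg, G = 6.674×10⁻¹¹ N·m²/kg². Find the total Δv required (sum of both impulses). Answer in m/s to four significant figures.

Δv_total ≈ 589.7 m/s

μ = GM = 6.674×10⁻¹¹ × 7.348×10²² = 4.904×10¹² m³/s².
r₁ = 1737 + 474.9 = 2211.9 km = 2.2119×10⁶ m.
r₂ = 1737 + 4964 = 6701.0 km = 6.7010×10⁶ m.
Transfer ellipse a_t = (r₁ + r₂)/2 = 4.456×10⁶ m.
At r₁: circular v_c1 = √(μ/r₁) = 1489 m/s; transfer-perilune v_p = √[μ(2/r₁ − 1/a_t)] = 1826 m/s.
Δv₁ = v_p − v_c1 = 336.9 m/s.
At r₂: circular v_c2 = √(μ/r₂) = 855.5 m/s; transfer-apolune v_a = √[μ(2/r₂ − 1/a_t)] = 602.7 m/s.
Δv₂ = v_c2 − v_a = 252.8 m/s.
Total Δv = Δv₁ + Δv₂ = 589.7 m/s.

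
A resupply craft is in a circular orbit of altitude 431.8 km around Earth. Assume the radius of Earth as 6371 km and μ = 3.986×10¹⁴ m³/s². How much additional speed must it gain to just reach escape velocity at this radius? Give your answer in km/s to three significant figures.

r = 6371 + 431.8 = 6802.8 km = 6.8028×10⁶ m.
Circular speed v_c = √(μ/r) = 7655 m/s.
Escape speed v_esc = √(2μ/r) = √2 × v_c = 10830 m/s.
Δv = v_esc − v_c = 3171 m/s = 3.171 km/s.

Δv ≈ 3.17 km/s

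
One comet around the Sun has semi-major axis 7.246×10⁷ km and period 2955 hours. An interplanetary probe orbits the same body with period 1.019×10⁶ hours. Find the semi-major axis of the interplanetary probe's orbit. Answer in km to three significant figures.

Kepler's third law: a³ ∝ T², so a₂ = a₁ (T₂/T₁)^(2/3).
T₂/T₁ = 344.8, (T₂/T₁)^(2/3) = 49.18.
a₂ = 7.246×10⁷ × 49.18 = 3.563×10⁹ km.

a₂ ≈ 3.56×10⁹ km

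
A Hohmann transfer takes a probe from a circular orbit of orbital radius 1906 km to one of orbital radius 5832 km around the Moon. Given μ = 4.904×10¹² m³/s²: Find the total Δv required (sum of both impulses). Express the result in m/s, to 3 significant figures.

Δv_total ≈ 639 m/s

r₁ = 1906 km = 1.906×10⁶ m.
r₂ = 5832 km = 5.832×10⁶ m.
Transfer ellipse a_t = (r₁ + r₂)/2 = 3.869×10⁶ m.
At r₁: circular v_c1 = √(μ/r₁) = 1604 m/s; transfer-perilune v_p = √[μ(2/r₁ − 1/a_t)] = 1969 m/s.
Δv₁ = v_p − v_c1 = 365.3 m/s.
At r₂: circular v_c2 = √(μ/r₂) = 917.0 m/s; transfer-apolune v_a = √[μ(2/r₂ − 1/a_t)] = 643.6 m/s.
Δv₂ = v_c2 − v_a = 273.4 m/s.
Total Δv = Δv₁ + Δv₂ = 638.7 m/s.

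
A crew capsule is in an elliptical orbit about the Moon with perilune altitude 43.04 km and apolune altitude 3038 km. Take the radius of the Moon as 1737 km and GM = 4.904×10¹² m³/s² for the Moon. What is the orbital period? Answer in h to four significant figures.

T ≈ 4.676 h

r_p = 1737 + 43.04 = 1780.0 km = 1.7800×10⁶ m.
r_a = 1737 + 3038 = 4775.0 km = 4.7750×10⁶ m.
Semi-major axis a = (r_p + r_a)/2 = (1780.0 + 4775.0)/2 = 3277.5 km = 3.278×10⁶ m.
By Kepler's third law T = 2π√(a³/μ) = 2π × 2.679×10³ = 1.684×10⁴ s.
= 4.676 h.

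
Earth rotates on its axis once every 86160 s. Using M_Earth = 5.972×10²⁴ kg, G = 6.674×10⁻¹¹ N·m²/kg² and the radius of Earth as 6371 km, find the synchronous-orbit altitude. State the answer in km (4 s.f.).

h_sync ≈ 35790 km

μ = GM = 6.674×10⁻¹¹ × 5.972×10²⁴ = 3.986×10¹⁴ m³/s².
A synchronous orbit has period T, so by Kepler's third law a = (μT²/4π²)^(1/3).
μT²/4π² = 3.986×10¹⁴ × (8.616×10⁴)² / 39.48 = 7.495×10²² m³.
a = 4.216×10⁷ m = 42162 km.
Altitude h = a − R = 42162 − 6371 = 35791 km.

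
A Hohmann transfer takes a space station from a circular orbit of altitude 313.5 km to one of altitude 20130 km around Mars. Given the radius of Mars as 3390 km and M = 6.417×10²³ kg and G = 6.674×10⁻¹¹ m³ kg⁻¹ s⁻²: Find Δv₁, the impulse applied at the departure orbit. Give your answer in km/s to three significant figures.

μ = GM = 6.674×10⁻¹¹ × 6.417×10²³ = 4.283×10¹³ m³/s².
r₁ = 3390 + 313.5 = 3703.5 km = 3.7035×10⁶ m.
r₂ = 3390 + 20130 = 23520 km = 2.3520×10⁷ m.
Transfer ellipse a_t = (r₁ + r₂)/2 = 1.361×10⁷ m.
At r₁: circular v_c1 = √(μ/r₁) = 3401 m/s; transfer-periapsis v_p = √[μ(2/r₁ − 1/a_t)] = 4470 m/s.
Δv₁ = v_p − v_c1 = 1069 m/s.
= 1.069 km/s.

Δv ≈ 1.07 km/s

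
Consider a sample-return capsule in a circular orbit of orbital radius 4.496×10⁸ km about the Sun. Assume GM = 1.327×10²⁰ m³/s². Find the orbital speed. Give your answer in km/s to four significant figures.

v ≈ 17.18 km/s

r = 4.496×10⁸ km = 4.496×10¹¹ m.
For a circular orbit v = √(μ/r) = √(1.327×10²⁰ / 4.496×10¹¹) = √(2.952×10⁸) = 17180 m/s.
That is 17.18 km/s.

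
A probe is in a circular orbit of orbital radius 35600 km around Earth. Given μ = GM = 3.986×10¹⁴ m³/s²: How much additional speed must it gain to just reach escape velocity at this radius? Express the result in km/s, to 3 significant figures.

r = 35600 km = 3.560×10⁷ m.
Circular speed v_c = √(μ/r) = 3346 m/s.
Escape speed v_esc = √(2μ/r) = √2 × v_c = 4732 m/s.
Δv = v_esc − v_c = 1386 m/s = 1.386 km/s.

Δv ≈ 1.39 km/s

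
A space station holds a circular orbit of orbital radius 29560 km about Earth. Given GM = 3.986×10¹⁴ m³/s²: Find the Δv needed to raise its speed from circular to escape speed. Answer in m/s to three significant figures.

Δv ≈ 1520 m/s

r = 29560 km = 2.956×10⁷ m.
Circular speed v_c = √(μ/r) = 3672 m/s.
Escape speed v_esc = √(2μ/r) = √2 × v_c = 5193 m/s.
Δv = v_esc − v_c = 1521 m/s.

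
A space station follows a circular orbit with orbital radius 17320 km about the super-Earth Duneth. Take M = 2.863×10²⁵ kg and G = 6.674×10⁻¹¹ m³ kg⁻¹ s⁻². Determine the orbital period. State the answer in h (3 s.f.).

μ = GM = 6.674×10⁻¹¹ × 2.863×10²⁵ = 1.911×10¹⁵ m³/s².
r = 17320 km = 1.732×10⁷ m.
Kepler's third law: T = 2π√(r³/μ) = 2π√((1.732×10⁷)³ / 1.911×10¹⁵).
r³/μ = 2.719×10⁶ s², so T = 2π × 1.649×10³ = 1.036×10⁴ s.
Converting: 1.036×10⁴ s ÷ 3600 = 2.878 h.

T ≈ 2.88 h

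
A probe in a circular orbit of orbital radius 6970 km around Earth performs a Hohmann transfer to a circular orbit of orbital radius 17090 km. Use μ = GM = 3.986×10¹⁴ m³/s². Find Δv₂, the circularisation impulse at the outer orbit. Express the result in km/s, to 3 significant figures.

r₁ = 6970 km = 6.970×10⁶ m.
r₂ = 17090 km = 1.709×10⁷ m.
Transfer ellipse a_t = (r₁ + r₂)/2 = 1.203×10⁷ m.
At r₁: circular v_c1 = √(μ/r₁) = 7562 m/s; transfer-perigee v_p = √[μ(2/r₁ − 1/a_t)] = 9013 m/s.
At r₂: circular v_c2 = √(μ/r₂) = 4829 m/s; transfer-apogee v_a = √[μ(2/r₂ − 1/a_t)] = 3676 m/s.
Δv₂ = v_c2 − v_a = 1153 m/s.
= 1.153 km/s.

Δv ≈ 1.15 km/s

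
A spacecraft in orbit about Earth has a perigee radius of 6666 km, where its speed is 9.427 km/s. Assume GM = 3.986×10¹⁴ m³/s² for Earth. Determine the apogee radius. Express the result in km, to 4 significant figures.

r_p = 6.666×10⁶ m.
Specific energy ε = v²/2 − μ/r = -1.536×10⁷ J/kg, so a = −μ/(2ε) = 1.297×10⁷ m.
The apsides satisfy r_p + r_a = 2a, so the apogee radius is 2a − r_p = 1.928×10⁷ m = 19281 km.

apogee radius ≈ 19280 km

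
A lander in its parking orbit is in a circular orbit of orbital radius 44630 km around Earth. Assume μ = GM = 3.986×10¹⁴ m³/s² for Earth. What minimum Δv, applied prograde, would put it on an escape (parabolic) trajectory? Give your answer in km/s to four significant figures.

r = 44630 km = 4.463×10⁷ m.
Circular speed v_c = √(μ/r) = 2989 m/s.
Escape speed v_esc = √(2μ/r) = √2 × v_c = 4226 m/s.
Δv = v_esc − v_c = 1238 m/s = 1.238 km/s.

Δv ≈ 1.238 km/s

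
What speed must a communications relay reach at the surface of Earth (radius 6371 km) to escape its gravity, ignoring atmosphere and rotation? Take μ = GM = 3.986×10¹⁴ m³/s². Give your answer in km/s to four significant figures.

r = R = 6.371×10⁶ m.
Escape speed v_esc = √(2μ/r) = √(2 × 3.986×10¹⁴ / 6.371×10⁶) = √(1.251×10⁸) = 11190 m/s.
= 11.19 km/s.

v_esc ≈ 11.19 km/s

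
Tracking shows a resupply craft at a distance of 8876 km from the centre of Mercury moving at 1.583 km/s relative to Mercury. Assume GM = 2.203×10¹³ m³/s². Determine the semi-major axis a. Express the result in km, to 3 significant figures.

a ≈ 8960 km

r = 8.876×10⁶ m.
Specific orbital energy ε = v²/2 − μ/r = (1583)²/2 − 2.203×10¹³/8.876×10⁶ = -1.229×10⁶ J/kg.
Since ε = −μ/(2a), a = −μ/(2ε) = 8.962×10⁶ m = 8962.4 km.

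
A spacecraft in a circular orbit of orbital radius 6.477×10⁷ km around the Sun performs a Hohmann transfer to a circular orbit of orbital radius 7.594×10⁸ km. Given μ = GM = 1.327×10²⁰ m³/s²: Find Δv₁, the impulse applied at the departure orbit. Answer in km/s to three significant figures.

r₁ = 6.477×10⁷ km = 6.477×10¹⁰ m.
r₂ = 7.594×10⁸ km = 7.594×10¹¹ m.
Transfer ellipse a_t = (r₁ + r₂)/2 = 4.121×10¹¹ m.
At r₁: circular v_c1 = √(μ/r₁) = 45260 m/s; transfer-perihelion v_p = √[μ(2/r₁ − 1/a_t)] = 61450 m/s.
Δv₁ = v_p − v_c1 = 16180 m/s.
= 16.18 km/s.

Δv ≈ 16.2 km/s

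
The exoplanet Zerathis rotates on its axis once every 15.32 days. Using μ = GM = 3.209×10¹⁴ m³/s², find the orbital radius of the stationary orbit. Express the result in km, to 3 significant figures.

r_sync ≈ 2.42×10⁵ km

T = 15.32 days = 1.324×10⁶ s.
A synchronous orbit has period T, so by Kepler's third law a = (μT²/4π²)^(1/3).
μT²/4π² = 3.209×10¹⁴ × (1.324×10⁶)² / 39.48 = 1.424×10²⁵ m³.
a = 2.424×10⁸ m = 2.4239×10⁵ km.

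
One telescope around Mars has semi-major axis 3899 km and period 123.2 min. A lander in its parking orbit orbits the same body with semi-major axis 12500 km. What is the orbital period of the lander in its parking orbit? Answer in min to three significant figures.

Kepler's third law: T² ∝ a³, so T₂ = T₁ (a₂/a₁)^(3/2).
a₂/a₁ = 3.206, (a₂/a₁)^(3/2) = 5.740.
T₂ = 123.2 × 5.740 = 707.2 min.

T₂ ≈ 707 min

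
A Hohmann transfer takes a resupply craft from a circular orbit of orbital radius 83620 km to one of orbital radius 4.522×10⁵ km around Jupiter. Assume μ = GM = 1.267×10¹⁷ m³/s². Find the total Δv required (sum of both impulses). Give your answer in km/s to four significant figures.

r₁ = 83620 km = 8.362×10⁷ m.
r₂ = 4.522×10⁵ km = 4.522×10⁸ m.
Transfer ellipse a_t = (r₁ + r₂)/2 = 2.679×10⁸ m.
At r₁: circular v_c1 = √(μ/r₁) = 38930 m/s; transfer-perijove v_p = √[μ(2/r₁ − 1/a_t)] = 50570 m/s.
Δv₁ = v_p − v_c1 = 11650 m/s.
At r₂: circular v_c2 = √(μ/r₂) = 16740 m/s; transfer-apojove v_a = √[μ(2/r₂ − 1/a_t)] = 9352 m/s.
Δv₂ = v_c2 − v_a = 7387 m/s.
Total Δv = Δv₁ + Δv₂ = 19030 m/s = 19.03 km/s.

Δv_total ≈ 19.03 km/s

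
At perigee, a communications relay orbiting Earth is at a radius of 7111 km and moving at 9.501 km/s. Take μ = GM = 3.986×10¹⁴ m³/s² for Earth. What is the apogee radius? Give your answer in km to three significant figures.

r_p = 7.111×10⁶ m.
Specific energy ε = v²/2 − μ/r = -1.092×10⁷ J/kg, so a = −μ/(2ε) = 1.825×10⁷ m.
The apsides satisfy r_p + r_a = 2a, so the apogee radius is 2a − r_p = 2.939×10⁷ m = 29393 km.

apogee radius ≈ 29400 km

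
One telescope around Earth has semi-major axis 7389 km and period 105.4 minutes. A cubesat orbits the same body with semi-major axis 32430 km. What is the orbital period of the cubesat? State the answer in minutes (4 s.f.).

Kepler's third law: T² ∝ a³, so T₂ = T₁ (a₂/a₁)^(3/2).
a₂/a₁ = 4.389, (a₂/a₁)^(3/2) = 9.195.
T₂ = 105.4 × 9.195 = 969.1 minutes.

T₂ ≈ 969.1 minutes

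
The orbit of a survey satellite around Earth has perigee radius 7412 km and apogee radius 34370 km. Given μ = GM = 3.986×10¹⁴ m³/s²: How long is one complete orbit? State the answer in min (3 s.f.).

T ≈ 501 min

Semi-major axis a = (r_p + r_a)/2 = (7412.0 + 34370)/2 = 20891 km = 2.089×10⁷ m.
By Kepler's third law T = 2π√(a³/μ) = 2π × 4.783×10³ = 3.005×10⁴ s.
= 500.8 min.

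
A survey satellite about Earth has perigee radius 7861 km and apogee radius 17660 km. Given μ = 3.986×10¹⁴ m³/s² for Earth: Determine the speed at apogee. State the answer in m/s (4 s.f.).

Semi-major axis a = (r_p + r_a)/2 = 12760 km = 1.276×10⁷ m.
Vis-viva: v² = μ(2/r − 1/a) = 3.986×10¹⁴ × (1.133×10⁻⁷ − 7.837×10⁻⁸) = 1.390×10⁷ m²/s².
v = 3729 m/s.

v ≈ 3729 m/s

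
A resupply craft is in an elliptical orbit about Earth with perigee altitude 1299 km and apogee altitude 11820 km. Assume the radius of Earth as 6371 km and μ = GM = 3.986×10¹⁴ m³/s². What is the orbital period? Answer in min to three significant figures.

T ≈ 244 min

r_p = 6371 + 1299 = 7670.0 km = 7.6700×10⁶ m.
r_a = 6371 + 11820 = 18191 km = 1.8191×10⁷ m.
Semi-major axis a = (r_p + r_a)/2 = (7670.0 + 18191)/2 = 12930 km = 1.293×10⁷ m.
By Kepler's third law T = 2π√(a³/μ) = 2π × 2.329×10³ = 1.463×10⁴ s.
= 243.9 min.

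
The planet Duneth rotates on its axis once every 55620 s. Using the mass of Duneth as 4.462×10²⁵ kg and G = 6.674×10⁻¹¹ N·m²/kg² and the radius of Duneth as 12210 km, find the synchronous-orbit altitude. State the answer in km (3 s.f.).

h_sync ≈ 49400 km

μ = GM = 6.674×10⁻¹¹ × 4.462×10²⁵ = 2.978×10¹⁵ m³/s².
A synchronous orbit has period T, so by Kepler's third law a = (μT²/4π²)^(1/3).
μT²/4π² = 2.978×10¹⁵ × (5.562×10⁴)² / 39.48 = 2.334×10²³ m³.
a = 6.157×10⁷ m = 61566 km.
Altitude h = a − R = 61566 − 12210 = 49356 km.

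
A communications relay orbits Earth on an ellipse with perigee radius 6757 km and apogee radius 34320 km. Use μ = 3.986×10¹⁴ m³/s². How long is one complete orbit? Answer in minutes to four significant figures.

Semi-major axis a = (r_p + r_a)/2 = (6757.0 + 34320)/2 = 20538 km = 2.054×10⁷ m.
By Kepler's third law T = 2π√(a³/μ) = 2π × 4.662×10³ = 2.929×10⁴ s.
= 488.2 minutes.

T ≈ 488.2 minutes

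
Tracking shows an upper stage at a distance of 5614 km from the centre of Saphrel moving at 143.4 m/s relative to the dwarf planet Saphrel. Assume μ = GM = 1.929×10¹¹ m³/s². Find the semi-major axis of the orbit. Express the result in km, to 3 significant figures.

r = 5.614×10⁶ m.
Specific orbital energy ε = v²/2 − μ/r = (143.4)²/2 − 1.929×10¹¹/5.614×10⁶ = -2.408×10⁴ J/kg.
Since ε = −μ/(2a), a = −μ/(2ε) = 4.006×10⁶ m = 4005.6 km.

a ≈ 4010 km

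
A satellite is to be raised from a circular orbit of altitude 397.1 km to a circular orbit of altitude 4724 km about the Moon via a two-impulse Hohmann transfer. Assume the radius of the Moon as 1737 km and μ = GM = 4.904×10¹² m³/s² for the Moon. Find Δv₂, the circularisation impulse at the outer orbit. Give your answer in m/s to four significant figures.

r₁ = 1737 + 397.1 = 2134.1 km = 2.1341×10⁶ m.
r₂ = 1737 + 4724 = 6461.0 km = 6.4610×10⁶ m.
Transfer ellipse a_t = (r₁ + r₂)/2 = 4.298×10⁶ m.
At r₁: circular v_c1 = √(μ/r₁) = 1516 m/s; transfer-perilune v_p = √[μ(2/r₁ − 1/a_t)] = 1859 m/s.
At r₂: circular v_c2 = √(μ/r₂) = 871.2 m/s; transfer-apolune v_a = √[μ(2/r₂ − 1/a_t)] = 613.9 m/s.
Δv₂ = v_c2 − v_a = 257.3 m/s.

Δv ≈ 257.3 m/s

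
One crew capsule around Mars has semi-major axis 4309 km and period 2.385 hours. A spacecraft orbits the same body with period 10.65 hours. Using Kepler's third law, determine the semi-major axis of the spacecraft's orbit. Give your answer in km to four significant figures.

Kepler's third law: a³ ∝ T², so a₂ = a₁ (T₂/T₁)^(2/3).
T₂/T₁ = 4.465, (T₂/T₁)^(2/3) = 2.712.
a₂ = 4309 × 2.712 = 11680 km.

a₂ ≈ 11680 km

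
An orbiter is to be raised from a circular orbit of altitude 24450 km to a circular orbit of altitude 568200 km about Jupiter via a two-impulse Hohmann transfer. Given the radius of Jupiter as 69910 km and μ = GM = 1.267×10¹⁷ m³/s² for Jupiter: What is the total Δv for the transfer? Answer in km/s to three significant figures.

Δv_total ≈ 18.7 km/s

r₁ = 69910 + 24450 = 94360 km = 9.4360×10⁷ m.
r₂ = 69910 + 568200 = 638110 km = 6.3811×10⁸ m.
Transfer ellipse a_t = (r₁ + r₂)/2 = 3.662×10⁸ m.
At r₁: circular v_c1 = √(μ/r₁) = 36640 m/s; transfer-perijove v_p = √[μ(2/r₁ − 1/a_t)] = 48370 m/s.
Δv₁ = v_p − v_c1 = 11730 m/s.
At r₂: circular v_c2 = √(μ/r₂) = 14090 m/s; transfer-apojove v_a = √[μ(2/r₂ − 1/a_t)] = 7152 m/s.
Δv₂ = v_c2 − v_a = 6939 m/s.
Total Δv = Δv₁ + Δv₂ = 18660 m/s = 18.66 km/s.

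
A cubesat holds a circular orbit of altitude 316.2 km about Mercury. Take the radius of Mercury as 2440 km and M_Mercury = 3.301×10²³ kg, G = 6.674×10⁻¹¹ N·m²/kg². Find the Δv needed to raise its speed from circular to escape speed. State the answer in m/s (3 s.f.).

Δv ≈ 1170 m/s

μ = GM = 6.674×10⁻¹¹ × 3.301×10²³ = 2.203×10¹³ m³/s².
r = 2440 + 316.2 = 2756.2 km = 2.7562×10⁶ m.
Circular speed v_c = √(μ/r) = 2827 m/s.
Escape speed v_esc = √(2μ/r) = √2 × v_c = 3998 m/s.
Δv = v_esc − v_c = 1171 m/s.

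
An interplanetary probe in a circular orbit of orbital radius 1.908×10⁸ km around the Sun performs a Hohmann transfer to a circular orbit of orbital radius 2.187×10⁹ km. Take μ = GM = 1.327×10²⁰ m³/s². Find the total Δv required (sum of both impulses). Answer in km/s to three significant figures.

Δv_total ≈ 14.1 km/s

r₁ = 1.908×10⁸ km = 1.908×10¹¹ m.
r₂ = 2.187×10⁹ km = 2.187×10¹² m.
Transfer ellipse a_t = (r₁ + r₂)/2 = 1.189×10¹² m.
At r₁: circular v_c1 = √(μ/r₁) = 26370 m/s; transfer-perihelion v_p = √[μ(2/r₁ − 1/a_t)] = 35770 m/s.
Δv₁ = v_p − v_c1 = 9396 m/s.
At r₂: circular v_c2 = √(μ/r₂) = 7790 m/s; transfer-aphelion v_a = √[μ(2/r₂ − 1/a_t)] = 3121 m/s.
Δv₂ = v_c2 − v_a = 4669 m/s.
Total Δv = Δv₁ + Δv₂ = 14070 m/s = 14.07 km/s.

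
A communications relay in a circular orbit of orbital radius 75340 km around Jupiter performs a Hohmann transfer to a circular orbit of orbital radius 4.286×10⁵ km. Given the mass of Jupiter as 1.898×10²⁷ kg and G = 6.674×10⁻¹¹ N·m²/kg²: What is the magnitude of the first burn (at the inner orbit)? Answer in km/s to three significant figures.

Δv ≈ 12.5 km/s

μ = GM = 6.674×10⁻¹¹ × 1.898×10²⁷ = 1.267×10¹⁷ m³/s².
r₁ = 75340 km = 7.534×10⁷ m.
r₂ = 4.286×10⁵ km = 4.286×10⁸ m.
Transfer ellipse a_t = (r₁ + r₂)/2 = 2.520×10⁸ m.
At r₁: circular v_c1 = √(μ/r₁) = 41000 m/s; transfer-perijove v_p = √[μ(2/r₁ − 1/a_t)] = 53480 m/s.
Δv₁ = v_p − v_c1 = 12470 m/s.
= 12.47 km/s.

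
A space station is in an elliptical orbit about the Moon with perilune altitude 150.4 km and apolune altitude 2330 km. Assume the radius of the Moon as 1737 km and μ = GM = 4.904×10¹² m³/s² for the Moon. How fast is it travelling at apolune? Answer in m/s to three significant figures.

r_p = 1737 + 150.4 = 1887.4 km = 1.8874×10⁶ m.
r_a = 1737 + 2330 = 4067.0 km = 4.0670×10⁶ m.
Semi-major axis a = (r_p + r_a)/2 = 2977.2 km = 2.977×10⁶ m.
Vis-viva: v² = μ(2/r − 1/a) = 4.904×10¹² × (4.918×10⁻⁷ − 3.359×10⁻⁷) = 7.644×10⁵ m²/s².
v = 874.3 m/s.

v ≈ 874 m/s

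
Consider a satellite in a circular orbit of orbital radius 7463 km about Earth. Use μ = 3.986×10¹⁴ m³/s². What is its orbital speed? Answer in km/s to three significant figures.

v ≈ 7.31 km/s

r = 7463 km = 7.463×10⁶ m.
For a circular orbit v = √(μ/r) = √(3.986×10¹⁴ / 7.463×10⁶) = √(5.341×10⁷) = 7308 m/s.
That is 7.308 km/s.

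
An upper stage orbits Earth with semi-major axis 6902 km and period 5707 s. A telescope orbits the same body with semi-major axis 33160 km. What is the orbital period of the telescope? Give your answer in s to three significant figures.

T₂ ≈ 60100 s

Kepler's third law: T² ∝ a³, so T₂ = T₁ (a₂/a₁)^(3/2).
a₂/a₁ = 4.804, (a₂/a₁)^(3/2) = 10.53.
T₂ = 5707 × 10.53 = 60100 s.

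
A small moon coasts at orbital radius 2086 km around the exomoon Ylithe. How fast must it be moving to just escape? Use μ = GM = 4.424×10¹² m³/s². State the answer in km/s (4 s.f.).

v_esc ≈ 2.060 km/s

r = 2086 km = 2.086×10⁶ m.
Escape speed v_esc = √(2μ/r) = √(2 × 4.424×10¹² / 2.086×10⁶) = √(4.242×10⁶) = 2060 m/s.
= 2.060 km/s.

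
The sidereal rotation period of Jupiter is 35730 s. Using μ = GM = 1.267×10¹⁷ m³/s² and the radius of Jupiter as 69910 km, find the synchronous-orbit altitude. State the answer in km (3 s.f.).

A synchronous orbit has period T, so by Kepler's third law a = (μT²/4π²)^(1/3).
μT²/4π² = 1.267×10¹⁷ × (3.573×10⁴)² / 39.48 = 4.097×10²⁴ m³.
a = 1.600×10⁸ m = 1.6002×10⁵ km.
Altitude h = a − R = 1.6002×10⁵ − 69910 = 90105 km.

h_sync ≈ 90100 km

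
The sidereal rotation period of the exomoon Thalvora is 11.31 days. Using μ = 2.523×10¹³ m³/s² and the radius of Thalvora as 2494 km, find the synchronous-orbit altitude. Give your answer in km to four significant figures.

T = 11.31 days = 9.772×10⁵ s.
A synchronous orbit has period T, so by Kepler's third law a = (μT²/4π²)^(1/3).
μT²/4π² = 2.523×10¹³ × (9.772×10⁵)² / 39.48 = 6.103×10²³ m³.
a = 8.482×10⁷ m = 84821 km.
Altitude h = a − R = 84821 − 2494 = 82327 km.

h_sync ≈ 82330 km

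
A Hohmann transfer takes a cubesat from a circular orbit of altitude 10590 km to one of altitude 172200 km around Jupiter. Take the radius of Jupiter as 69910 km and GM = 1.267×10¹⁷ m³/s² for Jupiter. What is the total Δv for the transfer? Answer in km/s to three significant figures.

r₁ = 69910 + 10590 = 80500 km = 8.0500×10⁷ m.
r₂ = 69910 + 172200 = 242110 km = 2.4211×10⁸ m.
Transfer ellipse a_t = (r₁ + r₂)/2 = 1.613×10⁸ m.
At r₁: circular v_c1 = √(μ/r₁) = 39670 m/s; transfer-perijove v_p = √[μ(2/r₁ − 1/a_t)] = 48600 m/s.
Δv₁ = v_p − v_c1 = 8932 m/s.
At r₂: circular v_c2 = √(μ/r₂) = 22880 m/s; transfer-apojove v_a = √[μ(2/r₂ − 1/a_t)] = 16160 m/s.
Δv₂ = v_c2 − v_a = 6716 m/s.
Total Δv = Δv₁ + Δv₂ = 15650 m/s = 15.65 km/s.

Δv_total ≈ 15.6 km/s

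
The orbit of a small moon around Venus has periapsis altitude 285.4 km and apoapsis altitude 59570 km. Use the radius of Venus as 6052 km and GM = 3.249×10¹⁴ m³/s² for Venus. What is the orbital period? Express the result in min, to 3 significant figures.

T ≈ 1250 min

r_p = 6052 + 285.4 = 6337.4 km = 6.3374×10⁶ m.
r_a = 6052 + 59570 = 65622 km = 6.5622×10⁷ m.
Semi-major axis a = (r_p + r_a)/2 = (6337.4 + 65622)/2 = 35980 km = 3.598×10⁷ m.
By Kepler's third law T = 2π√(a³/μ) = 2π × 1.197×10⁴ = 7.523×10⁴ s.
= 1254 min.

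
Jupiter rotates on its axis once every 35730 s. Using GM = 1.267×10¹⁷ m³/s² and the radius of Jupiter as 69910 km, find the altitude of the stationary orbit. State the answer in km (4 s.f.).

A synchronous orbit has period T, so by Kepler's third law a = (μT²/4π²)^(1/3).
μT²/4π² = 1.267×10¹⁷ × (3.573×10⁴)² / 39.48 = 4.097×10²⁴ m³.
a = 1.600×10⁸ m = 1.6002×10⁵ km.
Altitude h = a − R = 1.6002×10⁵ − 69910 = 90105 km.

h_sync ≈ 90110 km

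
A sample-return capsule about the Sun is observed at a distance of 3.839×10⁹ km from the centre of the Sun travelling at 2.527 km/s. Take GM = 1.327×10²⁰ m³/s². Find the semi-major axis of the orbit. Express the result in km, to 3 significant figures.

a ≈ 2.11×10⁹ km

r = 3.839×10¹² m.
Specific orbital energy ε = v²/2 − μ/r = (2527)²/2 − 1.327×10²⁰/3.839×10¹² = -3.137×10⁷ J/kg.
Since ε = −μ/(2a), a = −μ/(2ε) = 2.115×10¹² m = 2.1148×10⁹ km.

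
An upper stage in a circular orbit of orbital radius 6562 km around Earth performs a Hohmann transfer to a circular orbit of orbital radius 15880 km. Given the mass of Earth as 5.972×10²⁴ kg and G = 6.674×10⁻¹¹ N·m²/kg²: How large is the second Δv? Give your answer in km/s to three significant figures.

μ = GM = 6.674×10⁻¹¹ × 5.972×10²⁴ = 3.986×10¹⁴ m³/s².
r₁ = 6562 km = 6.562×10⁶ m.
r₂ = 15880 km = 1.588×10⁷ m.
Transfer ellipse a_t = (r₁ + r₂)/2 = 1.122×10⁷ m.
At r₁: circular v_c1 = √(μ/r₁) = 7794 m/s; transfer-perigee v_p = √[μ(2/r₁ − 1/a_t)] = 9271 m/s.
At r₂: circular v_c2 = √(μ/r₂) = 5010 m/s; transfer-apogee v_a = √[μ(2/r₂ − 1/a_t)] = 3831 m/s.
Δv₂ = v_c2 − v_a = 1179 m/s.
= 1.179 km/s.

Δv ≈ 1.18 km/s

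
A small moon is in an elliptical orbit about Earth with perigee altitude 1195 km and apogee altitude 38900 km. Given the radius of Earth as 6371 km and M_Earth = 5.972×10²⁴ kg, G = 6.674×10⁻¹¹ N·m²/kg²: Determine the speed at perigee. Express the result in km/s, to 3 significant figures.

μ = GM = 6.674×10⁻¹¹ × 5.972×10²⁴ = 3.986×10¹⁴ m³/s².
r_p = 6371 + 1195 = 7566.0 km = 7.5660×10⁶ m.
r_a = 6371 + 38900 = 45271 km = 4.5271×10⁷ m.
Semi-major axis a = (r_p + r_a)/2 = 26418 km = 2.642×10⁷ m.
Vis-viva: v² = μ(2/r − 1/a) = 3.986×10¹⁴ × (2.643×10⁻⁷ − 3.785×10⁻⁸) = 9.027×10⁷ m²/s².
v = 9501 m/s = 9.501 km/s.

v ≈ 9.50 km/s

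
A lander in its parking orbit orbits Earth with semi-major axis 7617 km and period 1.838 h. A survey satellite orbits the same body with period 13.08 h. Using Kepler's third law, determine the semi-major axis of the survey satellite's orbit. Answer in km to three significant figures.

Kepler's third law: a³ ∝ T², so a₂ = a₁ (T₂/T₁)^(2/3).
T₂/T₁ = 7.116, (T₂/T₁)^(2/3) = 3.700.
a₂ = 7617 × 3.700 = 28180 km.

a₂ ≈ 28200 km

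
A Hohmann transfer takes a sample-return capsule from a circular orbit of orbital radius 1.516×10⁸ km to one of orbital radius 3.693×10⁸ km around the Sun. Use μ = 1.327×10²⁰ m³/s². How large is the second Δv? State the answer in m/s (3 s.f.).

Δv ≈ 4490 m/s

r₁ = 1.516×10⁸ km = 1.516×10¹¹ m.
r₂ = 3.693×10⁸ km = 3.693×10¹¹ m.
Transfer ellipse a_t = (r₁ + r₂)/2 = 2.604×10¹¹ m.
At r₁: circular v_c1 = √(μ/r₁) = 29590 m/s; transfer-perihelion v_p = √[μ(2/r₁ − 1/a_t)] = 35230 m/s.
At r₂: circular v_c2 = √(μ/r₂) = 18960 m/s; transfer-aphelion v_a = √[μ(2/r₂ − 1/a_t)] = 14460 m/s.
Δv₂ = v_c2 − v_a = 4494 m/s.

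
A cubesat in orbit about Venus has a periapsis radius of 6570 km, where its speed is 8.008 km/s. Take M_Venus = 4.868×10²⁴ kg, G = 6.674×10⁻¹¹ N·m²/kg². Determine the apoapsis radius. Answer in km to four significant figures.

μ = GM = 6.674×10⁻¹¹ × 4.868×10²⁴ = 3.249×10¹⁴ m³/s².
r_p = 6.570×10⁶ m.
Specific energy ε = v²/2 − μ/r = -1.739×10⁷ J/kg, so a = −μ/(2ε) = 9.343×10⁶ m.
The apsides satisfy r_p + r_a = 2a, so the apoapsis radius is 2a − r_p = 1.212×10⁷ m = 12116 km.

apoapsis radius ≈ 12120 km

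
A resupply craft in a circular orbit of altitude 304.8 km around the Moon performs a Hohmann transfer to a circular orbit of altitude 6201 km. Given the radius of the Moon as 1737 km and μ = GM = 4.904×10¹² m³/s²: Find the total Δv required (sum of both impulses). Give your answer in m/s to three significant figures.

Δv_total ≈ 688 m/s

r₁ = 1737 + 304.8 = 2041.8 km = 2.0418×10⁶ m.
r₂ = 1737 + 6201 = 7938.0 km = 7.9380×10⁶ m.
Transfer ellipse a_t = (r₁ + r₂)/2 = 4.990×10⁶ m.
At r₁: circular v_c1 = √(μ/r₁) = 1550 m/s; transfer-perilune v_p = √[μ(2/r₁ − 1/a_t)] = 1955 m/s.
Δv₁ = v_p − v_c1 = 404.9 m/s.
At r₂: circular v_c2 = √(μ/r₂) = 786.0 m/s; transfer-apolune v_a = √[μ(2/r₂ − 1/a_t)] = 502.8 m/s.
Δv₂ = v_c2 − v_a = 283.2 m/s.
Total Δv = Δv₁ + Δv₂ = 688.1 m/s.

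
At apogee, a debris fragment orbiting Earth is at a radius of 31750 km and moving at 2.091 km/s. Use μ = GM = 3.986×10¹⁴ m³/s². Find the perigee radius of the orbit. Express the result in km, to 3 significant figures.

perigee radius ≈ 6690 km

r_a = 3.175×10⁷ m.
Specific energy ε = v²/2 − μ/r = -1.037×10⁷ J/kg, so a = −μ/(2ε) = 1.922×10⁷ m.
The apsides satisfy r_p + r_a = 2a, so the perigee radius is 2a − r_a = 6.695×10⁶ m = 6694.5 km.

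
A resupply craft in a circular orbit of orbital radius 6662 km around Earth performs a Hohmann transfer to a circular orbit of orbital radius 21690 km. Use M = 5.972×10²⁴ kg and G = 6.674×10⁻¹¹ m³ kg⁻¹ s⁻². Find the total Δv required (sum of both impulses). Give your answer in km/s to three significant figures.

μ = GM = 6.674×10⁻¹¹ × 5.972×10²⁴ = 3.986×10¹⁴ m³/s².
r₁ = 6662 km = 6.662×10⁶ m.
r₂ = 21690 km = 2.169×10⁷ m.
Transfer ellipse a_t = (r₁ + r₂)/2 = 1.418×10⁷ m.
At r₁: circular v_c1 = √(μ/r₁) = 7735 m/s; transfer-perigee v_p = √[μ(2/r₁ − 1/a_t)] = 9568 m/s.
Δv₁ = v_p − v_c1 = 1833 m/s.
At r₂: circular v_c2 = √(μ/r₂) = 4287 m/s; transfer-apogee v_a = √[μ(2/r₂ − 1/a_t)] = 2939 m/s.
Δv₂ = v_c2 − v_a = 1348 m/s.
Total Δv = Δv₁ + Δv₂ = 3181 m/s = 3.181 km/s.

Δv_total ≈ 3.18 km/s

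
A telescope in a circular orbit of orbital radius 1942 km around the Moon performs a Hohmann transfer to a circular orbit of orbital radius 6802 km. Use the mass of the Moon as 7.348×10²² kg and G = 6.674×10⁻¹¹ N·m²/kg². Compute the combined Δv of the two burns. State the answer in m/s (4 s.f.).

Δv_total ≈ 676.2 m/s

μ = GM = 6.674×10⁻¹¹ × 7.348×10²² = 4.904×10¹² m³/s².
r₁ = 1942 km = 1.942×10⁶ m.
r₂ = 6802 km = 6.802×10⁶ m.
Transfer ellipse a_t = (r₁ + r₂)/2 = 4.372×10⁶ m.
At r₁: circular v_c1 = √(μ/r₁) = 1589 m/s; transfer-perilune v_p = √[μ(2/r₁ − 1/a_t)] = 1982 m/s.
Δv₁ = v_p − v_c1 = 393.0 m/s.
At r₂: circular v_c2 = √(μ/r₂) = 849.1 m/s; transfer-apolune v_a = √[μ(2/r₂ − 1/a_t)] = 565.9 m/s.
Δv₂ = v_c2 − v_a = 283.2 m/s.
Total Δv = Δv₁ + Δv₂ = 676.2 m/s.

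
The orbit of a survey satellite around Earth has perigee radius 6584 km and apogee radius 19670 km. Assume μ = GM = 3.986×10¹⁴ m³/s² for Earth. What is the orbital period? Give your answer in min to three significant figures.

T ≈ 249 min

Semi-major axis a = (r_p + r_a)/2 = (6584.0 + 19670)/2 = 13127 km = 1.313×10⁷ m.
By Kepler's third law T = 2π√(a³/μ) = 2π × 2.382×10³ = 1.497×10⁴ s.
= 249.5 min.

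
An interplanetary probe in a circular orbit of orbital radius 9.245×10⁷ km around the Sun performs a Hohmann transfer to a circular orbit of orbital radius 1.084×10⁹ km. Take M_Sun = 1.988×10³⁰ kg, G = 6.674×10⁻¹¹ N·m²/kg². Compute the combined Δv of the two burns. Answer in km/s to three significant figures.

Δv_total ≈ 20.2 km/s

μ = GM = 6.674×10⁻¹¹ × 1.988×10³⁰ = 1.327×10²⁰ m³/s².
r₁ = 9.245×10⁷ km = 9.245×10¹⁰ m.
r₂ = 1.084×10⁹ km = 1.084×10¹² m.
Transfer ellipse a_t = (r₁ + r₂)/2 = 5.882×10¹¹ m.
At r₁: circular v_c1 = √(μ/r₁) = 37880 m/s; transfer-perihelion v_p = √[μ(2/r₁ − 1/a_t)] = 51430 m/s.
Δv₁ = v_p − v_c1 = 13540 m/s.
At r₂: circular v_c2 = √(μ/r₂) = 11060 m/s; transfer-aphelion v_a = √[μ(2/r₂ − 1/a_t)] = 4386 m/s.
Δv₂ = v_c2 − v_a = 6677 m/s.
Total Δv = Δv₁ + Δv₂ = 20220 m/s = 20.22 km/s.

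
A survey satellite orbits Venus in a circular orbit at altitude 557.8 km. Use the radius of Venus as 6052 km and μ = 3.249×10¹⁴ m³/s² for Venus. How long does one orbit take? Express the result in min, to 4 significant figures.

r = 6052 + 557.8 = 6609.8 km = 6.6098×10⁶ m.
Kepler's third law: T = 2π√(r³/μ) = 2π√((6.610×10⁶)³ / 3.249×10¹⁴).
r³/μ = 8.888×10⁵ s², so T = 2π × 9.428×10² = 5.924×10³ s.
Converting: 5.924×10³ s ÷ 60.00 = 98.73 min.

T ≈ 98.73 min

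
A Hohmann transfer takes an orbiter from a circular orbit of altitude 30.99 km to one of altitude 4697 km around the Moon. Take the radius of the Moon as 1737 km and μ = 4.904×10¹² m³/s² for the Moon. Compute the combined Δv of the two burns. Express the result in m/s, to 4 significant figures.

Δv_total ≈ 720.4 m/s

r₁ = 1737 + 30.99 = 1768.0 km = 1.7680×10⁶ m.
r₂ = 1737 + 4697 = 6434.0 km = 6.4340×10⁶ m.
Transfer ellipse a_t = (r₁ + r₂)/2 = 4.101×10⁶ m.
At r₁: circular v_c1 = √(μ/r₁) = 1665 m/s; transfer-perilune v_p = √[μ(2/r₁ − 1/a_t)] = 2086 m/s.
Δv₁ = v_p − v_c1 = 420.6 m/s.
At r₂: circular v_c2 = √(μ/r₂) = 873.0 m/s; transfer-apolune v_a = √[μ(2/r₂ − 1/a_t)] = 573.2 m/s.
Δv₂ = v_c2 − v_a = 299.8 m/s.
Total Δv = Δv₁ + Δv₂ = 720.4 m/s.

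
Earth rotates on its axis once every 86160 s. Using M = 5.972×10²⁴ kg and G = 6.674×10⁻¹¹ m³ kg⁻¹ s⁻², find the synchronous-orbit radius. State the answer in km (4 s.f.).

μ = GM = 6.674×10⁻¹¹ × 5.972×10²⁴ = 3.986×10¹⁴ m³/s².
A synchronous orbit has period T, so by Kepler's third law a = (μT²/4π²)^(1/3).
μT²/4π² = 3.986×10¹⁴ × (8.616×10⁴)² / 39.48 = 7.495×10²² m³.
a = 4.216×10⁷ m = 42162 km.

r_sync ≈ 42160 km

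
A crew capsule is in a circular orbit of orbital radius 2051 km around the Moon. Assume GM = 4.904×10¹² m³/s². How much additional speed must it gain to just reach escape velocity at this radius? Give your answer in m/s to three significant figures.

r = 2051 km = 2.051×10⁶ m.
Circular speed v_c = √(μ/r) = 1546 m/s.
Escape speed v_esc = √(2μ/r) = √2 × v_c = 2187 m/s.
Δv = v_esc − v_c = 640.5 m/s.

Δv ≈ 640 m/s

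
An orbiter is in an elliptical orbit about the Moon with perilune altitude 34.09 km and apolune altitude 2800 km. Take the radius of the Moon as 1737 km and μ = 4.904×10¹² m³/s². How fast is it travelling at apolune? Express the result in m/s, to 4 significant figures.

v ≈ 779.1 m/s

r_p = 1737 + 34.09 = 1771.1 km = 1.7711×10⁶ m.
r_a = 1737 + 2800 = 4537.0 km = 4.5370×10⁶ m.
Semi-major axis a = (r_p + r_a)/2 = 3154.0 km = 3.154×10⁶ m.
Vis-viva: v² = μ(2/r − 1/a) = 4.904×10¹² × (4.408×10⁻⁷ − 3.171×10⁻⁷) = 6.070×10⁵ m²/s².
v = 779.1 m/s.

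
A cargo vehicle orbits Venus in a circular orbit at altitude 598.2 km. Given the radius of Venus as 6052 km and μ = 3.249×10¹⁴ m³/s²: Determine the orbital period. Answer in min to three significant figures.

T ≈ 99.6 min

r = 6052 + 598.2 = 6650.2 km = 6.6502×10⁶ m.
Kepler's third law: T = 2π√(r³/μ) = 2π√((6.650×10⁶)³ / 3.249×10¹⁴).
r³/μ = 9.052×10⁵ s², so T = 2π × 9.514×10² = 5.978×10³ s.
Converting: 5.978×10³ s ÷ 60.00 = 99.63 min.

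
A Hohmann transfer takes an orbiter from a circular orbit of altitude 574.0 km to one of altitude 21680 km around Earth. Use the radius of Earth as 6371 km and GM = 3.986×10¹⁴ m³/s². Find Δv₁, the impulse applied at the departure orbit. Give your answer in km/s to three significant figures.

Δv ≈ 2.02 km/s

r₁ = 6371 + 574.0 = 6945.0 km = 6.9450×10⁶ m.
r₂ = 6371 + 21680 = 28051 km = 2.8051×10⁷ m.
Transfer ellipse a_t = (r₁ + r₂)/2 = 1.750×10⁷ m.
At r₁: circular v_c1 = √(μ/r₁) = 7576 m/s; transfer-perigee v_p = √[μ(2/r₁ − 1/a_t)] = 9592 m/s.
Δv₁ = v_p − v_c1 = 2016 m/s.
= 2.016 km/s.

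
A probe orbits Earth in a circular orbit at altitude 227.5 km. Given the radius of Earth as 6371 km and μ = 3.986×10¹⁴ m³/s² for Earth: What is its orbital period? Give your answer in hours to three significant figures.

T ≈ 1.48 hours

r = 6371 + 227.5 = 6598.5 km = 6.5985×10⁶ m.
Kepler's third law: T = 2π√(r³/μ) = 2π√((6.598×10⁶)³ / 3.986×10¹⁴).
r³/μ = 7.208×10⁵ s², so T = 2π × 8.490×10² = 5.334×10³ s.
Converting: 5.334×10³ s ÷ 3600 = 1.482 hours.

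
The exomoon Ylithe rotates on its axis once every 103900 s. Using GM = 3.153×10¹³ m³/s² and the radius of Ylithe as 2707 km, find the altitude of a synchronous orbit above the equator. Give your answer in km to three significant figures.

h_sync ≈ 17800 km

A synchronous orbit has period T, so by Kepler's third law a = (μT²/4π²)^(1/3).
μT²/4π² = 3.153×10¹³ × (1.039×10⁵)² / 39.48 = 8.622×10²¹ m³.
a = 2.051×10⁷ m = 20505 km.
Altitude h = a − R = 20505 − 2707 = 17798 km.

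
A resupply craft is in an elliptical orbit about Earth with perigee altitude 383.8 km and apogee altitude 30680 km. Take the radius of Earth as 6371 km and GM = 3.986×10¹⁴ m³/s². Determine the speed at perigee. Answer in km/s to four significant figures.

r_p = 6371 + 383.8 = 6754.8 km = 6.7548×10⁶ m.
r_a = 6371 + 30680 = 37051 km = 3.7051×10⁷ m.
Semi-major axis a = (r_p + r_a)/2 = 21903 km = 2.190×10⁷ m.
Vis-viva: v² = μ(2/r − 1/a) = 3.986×10¹⁴ × (2.961×10⁻⁷ − 4.566×10⁻⁸) = 9.982×10⁷ m²/s².
v = 9991 m/s = 9.991 km/s.

v ≈ 9.991 km/s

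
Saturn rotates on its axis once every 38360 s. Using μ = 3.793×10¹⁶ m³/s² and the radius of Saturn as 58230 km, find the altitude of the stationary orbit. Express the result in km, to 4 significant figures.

h_sync ≈ 54000 km

A synchronous orbit has period T, so by Kepler's third law a = (μT²/4π²)^(1/3).
μT²/4π² = 3.793×10¹⁶ × (3.836×10⁴)² / 39.48 = 1.414×10²⁴ m³.
a = 1.122×10⁸ m = 1.1223×10⁵ km.
Altitude h = a − R = 1.1223×10⁵ − 58230 = 54005 km.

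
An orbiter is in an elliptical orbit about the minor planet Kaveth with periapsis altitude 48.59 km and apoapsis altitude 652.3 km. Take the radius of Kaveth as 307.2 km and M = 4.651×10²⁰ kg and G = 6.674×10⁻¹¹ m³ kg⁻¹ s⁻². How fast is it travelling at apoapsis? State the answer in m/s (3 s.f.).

v ≈ 132 m/s

μ = GM = 6.674×10⁻¹¹ × 4.651×10²⁰ = 3.104×10¹⁰ m³/s².
r_p = 307.2 + 48.59 = 355.79 km = 3.5579×10⁵ m.
r_a = 307.2 + 652.3 = 959.50 km = 9.5950×10⁵ m.
Semi-major axis a = (r_p + r_a)/2 = 657.64 km = 6.576×10⁵ m.
Vis-viva: v² = μ(2/r − 1/a) = 3.104×10¹⁰ × (2.084×10⁻⁶ − 1.521×10⁻⁶) = 1.750×10⁴ m²/s².
v = 132.3 m/s.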